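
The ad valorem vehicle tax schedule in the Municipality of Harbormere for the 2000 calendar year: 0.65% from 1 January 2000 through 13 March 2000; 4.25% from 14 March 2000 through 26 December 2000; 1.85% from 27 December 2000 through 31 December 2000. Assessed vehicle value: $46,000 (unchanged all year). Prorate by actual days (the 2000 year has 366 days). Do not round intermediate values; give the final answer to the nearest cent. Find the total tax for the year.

$1,609.62

1 January – 13 March 2000: 73 days at 0.65% → $46,000 × 0.65% × 73/366 = $59.6366
14 March – 26 December 2000: 288 days at 4.25% → $46,000 × 4.25% × 288/366 = $1,538.3607
27 December – 31 December 2000: 5 days at 1.85% → $46,000 × 1.85% × 5/366 = $11.6257
Total = $1,609.6230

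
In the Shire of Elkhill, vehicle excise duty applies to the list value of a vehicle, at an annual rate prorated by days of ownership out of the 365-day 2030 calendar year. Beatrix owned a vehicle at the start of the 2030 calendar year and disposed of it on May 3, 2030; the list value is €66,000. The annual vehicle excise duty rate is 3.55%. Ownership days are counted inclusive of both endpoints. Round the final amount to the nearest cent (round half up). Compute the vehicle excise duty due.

€789.56

Days held (January 1 – May 3, 2030): 123 out of 365
Tax = €66,000 × 3.55% × 123/365 = €789.5589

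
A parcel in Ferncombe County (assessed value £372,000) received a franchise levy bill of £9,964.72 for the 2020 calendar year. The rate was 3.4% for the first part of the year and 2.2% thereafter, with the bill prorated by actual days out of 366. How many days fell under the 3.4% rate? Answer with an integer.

Let d = days at the first rate; then 366 − d days at the second rate.
£372,000 × [3.4%·d + 2.2%·(366−d)] / 366 = £9,964.72
Solving gives d = 146, so the new rate took effect on 26 May 2020.

146 days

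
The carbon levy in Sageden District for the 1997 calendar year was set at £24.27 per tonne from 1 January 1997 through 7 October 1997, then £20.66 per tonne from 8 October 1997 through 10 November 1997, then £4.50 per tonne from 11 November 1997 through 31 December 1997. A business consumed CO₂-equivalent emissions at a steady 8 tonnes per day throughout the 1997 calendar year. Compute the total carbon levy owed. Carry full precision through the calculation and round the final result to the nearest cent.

1 January – 7 October 1997: 280 days × 8 tonnes/day = 2,240 tonnes at £24.27/tonne → £54,364.80
8 October – 10 November 1997: 34 days × 8 tonnes/day = 272 tonnes at £20.66/tonne → £5,619.52
11 November – 31 December 1997: 51 days × 8 tonnes/day = 408 tonnes at £4.50/tonne → £1,836.00

£61,820.32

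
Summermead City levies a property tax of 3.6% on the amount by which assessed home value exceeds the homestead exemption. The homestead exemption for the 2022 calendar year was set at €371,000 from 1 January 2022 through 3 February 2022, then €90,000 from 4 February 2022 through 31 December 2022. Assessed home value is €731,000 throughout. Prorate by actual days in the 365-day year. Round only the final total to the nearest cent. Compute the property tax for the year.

€22,133.69

1 January – 3 February 2022: 34 days, exemption €371,000 → (€731,000 − €371,000) × 3.6% × 34/365 = €1,207.2329
4 February – 31 December 2022: 331 days, exemption €90,000 → (€731,000 − €90,000) × 3.6% × 331/365 = €20,926.4548
Total = €22,133.6877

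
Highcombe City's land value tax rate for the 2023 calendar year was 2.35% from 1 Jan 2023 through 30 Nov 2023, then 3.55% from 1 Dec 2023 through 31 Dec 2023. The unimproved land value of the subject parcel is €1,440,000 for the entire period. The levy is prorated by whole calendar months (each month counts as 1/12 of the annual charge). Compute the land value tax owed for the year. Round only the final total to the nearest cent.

€35,280.00

1 Jan – 30 Nov 2023: 11 months at 2.35% → €1,440,000 × 2.35% × 11/12 = €31,020.0000
1 Dec – 31 Dec 2023: 1 month at 3.55% → €1,440,000 × 3.55% × 1/12 = €4,260.0000
Total = €35,280.0000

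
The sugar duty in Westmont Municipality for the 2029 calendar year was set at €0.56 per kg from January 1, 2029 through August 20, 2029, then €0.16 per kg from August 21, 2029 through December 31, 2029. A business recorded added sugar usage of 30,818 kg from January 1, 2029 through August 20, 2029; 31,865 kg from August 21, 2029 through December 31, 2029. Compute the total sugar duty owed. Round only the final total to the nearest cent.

€22,356.48

January 1 – August 20, 2029: 30,818 kg at €0.56/kg → €17,258.08
August 21 – December 31, 2029: 31,865 kg at €0.16/kg → €5,098.40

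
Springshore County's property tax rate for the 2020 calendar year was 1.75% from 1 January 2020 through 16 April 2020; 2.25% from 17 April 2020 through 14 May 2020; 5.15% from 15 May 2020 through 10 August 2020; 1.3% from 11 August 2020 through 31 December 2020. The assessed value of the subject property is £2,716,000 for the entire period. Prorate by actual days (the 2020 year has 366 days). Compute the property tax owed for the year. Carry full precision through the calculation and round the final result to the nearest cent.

1 January – 16 April 2020: 107 days at 1.75% → £2,716,000 × 1.75% × 107/366 = £13,895.3825
17 April – 14 May 2020: 28 days at 2.25% → £2,716,000 × 2.25% × 28/366 = £4,675.0820
15 May – 10 August 2020: 88 days at 5.15% → £2,716,000 × 5.15% × 88/366 = £33,630.9071
11 August – 31 December 2020: 143 days at 1.3% → £2,716,000 × 1.3% × 143/366 = £13,795.2022
Total = £65,996.5738

£65,996.57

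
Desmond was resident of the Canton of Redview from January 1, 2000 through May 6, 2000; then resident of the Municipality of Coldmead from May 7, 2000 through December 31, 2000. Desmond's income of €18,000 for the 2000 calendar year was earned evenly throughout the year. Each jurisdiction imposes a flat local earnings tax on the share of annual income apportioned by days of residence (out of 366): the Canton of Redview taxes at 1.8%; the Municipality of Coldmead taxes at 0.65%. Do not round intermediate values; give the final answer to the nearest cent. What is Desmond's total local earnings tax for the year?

The Canton of Redview, January 1 – May 6, 2000: 127 days → €18,000 × 1.8% × 127/366 = €112.4262
The Municipality of Coldmead, May 7 – December 31, 2000: 239 days → €18,000 × 0.65% × 239/366 = €76.4016
Total = €188.8279

€188.83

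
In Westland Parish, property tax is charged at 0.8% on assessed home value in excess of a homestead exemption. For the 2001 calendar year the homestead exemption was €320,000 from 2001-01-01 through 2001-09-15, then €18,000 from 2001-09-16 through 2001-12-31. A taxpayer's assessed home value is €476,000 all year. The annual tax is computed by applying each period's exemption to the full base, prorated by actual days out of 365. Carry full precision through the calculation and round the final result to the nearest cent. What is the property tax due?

2001-01-01 to 2001-09-15: 258 days, exemption €320,000 → (€476,000 − €320,000) × 0.8% × 258/365 = €882.1479
2001-09-16 to 2001-12-31: 107 days, exemption €18,000 → (€476,000 − €18,000) × 0.8% × 107/365 = €1,074.1041
Total = €1,956.2521

€1,956.25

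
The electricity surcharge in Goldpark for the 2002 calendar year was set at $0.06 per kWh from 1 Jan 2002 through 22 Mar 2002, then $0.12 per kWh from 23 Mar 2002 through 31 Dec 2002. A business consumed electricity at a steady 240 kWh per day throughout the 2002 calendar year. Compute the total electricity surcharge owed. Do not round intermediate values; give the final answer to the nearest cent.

1 Jan – 22 Mar 2002: 81 days × 240 kWh/day = 19,440 kWh at $0.06/kWh → $1,166.40
23 Mar – 31 Dec 2002: 284 days × 240 kWh/day = 68,160 kWh at $0.12/kWh → $8,179.20

$9,345.60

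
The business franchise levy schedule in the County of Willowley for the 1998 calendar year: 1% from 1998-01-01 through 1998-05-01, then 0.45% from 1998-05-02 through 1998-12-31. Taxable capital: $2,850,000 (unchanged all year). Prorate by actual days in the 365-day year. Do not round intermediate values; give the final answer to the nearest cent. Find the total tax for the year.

1998-01-01 to 1998-05-01: 121 days at 1% → $2,850,000 × 1% × 121/365 = $9,447.9452
1998-05-02 to 1998-12-31: 244 days at 0.45% → $2,850,000 × 0.45% × 244/365 = $8,573.4247
Total = $18,021.3699

$18,021.37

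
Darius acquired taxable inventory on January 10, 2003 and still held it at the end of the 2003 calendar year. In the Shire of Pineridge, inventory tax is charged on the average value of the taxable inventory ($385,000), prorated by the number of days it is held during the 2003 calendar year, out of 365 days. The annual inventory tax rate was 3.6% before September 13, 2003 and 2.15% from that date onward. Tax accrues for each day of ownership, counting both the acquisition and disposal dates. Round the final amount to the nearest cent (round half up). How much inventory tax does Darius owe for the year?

$11,835.85

January 10 – September 12, 2003: 246 days at 3.6% → $385,000 × 3.6% × 246/365 = $9,341.2603
September 13 – December 31, 2003: 110 days at 2.15% → $385,000 × 2.15% × 110/365 = $2,494.5890
Total = $11,835.8493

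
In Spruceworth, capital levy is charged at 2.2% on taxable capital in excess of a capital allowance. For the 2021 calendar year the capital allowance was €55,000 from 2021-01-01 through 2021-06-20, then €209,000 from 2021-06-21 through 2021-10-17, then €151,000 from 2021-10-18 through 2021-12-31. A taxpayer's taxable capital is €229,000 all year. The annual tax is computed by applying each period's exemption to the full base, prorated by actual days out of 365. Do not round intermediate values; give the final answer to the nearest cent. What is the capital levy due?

2021-01-01 to 2021-06-20: 171 days, exemption €55,000 → (€229,000 − €55,000) × 2.2% × 171/365 = €1,793.3918
2021-06-21 to 2021-10-17: 119 days, exemption €209,000 → (€229,000 − €209,000) × 2.2% × 119/365 = €143.4521
2021-10-18 to 2021-12-31: 75 days, exemption €151,000 → (€229,000 − €151,000) × 2.2% × 75/365 = €352.6027
Total = €2,289.4466

€2,289.45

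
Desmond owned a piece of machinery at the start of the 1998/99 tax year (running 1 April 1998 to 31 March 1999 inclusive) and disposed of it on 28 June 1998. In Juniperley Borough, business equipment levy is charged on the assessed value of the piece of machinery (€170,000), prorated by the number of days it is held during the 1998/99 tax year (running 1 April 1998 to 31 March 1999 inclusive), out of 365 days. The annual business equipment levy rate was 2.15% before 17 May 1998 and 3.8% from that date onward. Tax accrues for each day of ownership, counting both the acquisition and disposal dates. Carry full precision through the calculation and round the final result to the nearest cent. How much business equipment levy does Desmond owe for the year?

1 April – 16 May 1998: 46 days at 2.15% → €170,000 × 2.15% × 46/365 = €460.6301
17 May – 28 June 1998: 43 days at 3.8% → €170,000 × 3.8% × 43/365 = €761.0411
Total = €1,221.6712

€1,221.67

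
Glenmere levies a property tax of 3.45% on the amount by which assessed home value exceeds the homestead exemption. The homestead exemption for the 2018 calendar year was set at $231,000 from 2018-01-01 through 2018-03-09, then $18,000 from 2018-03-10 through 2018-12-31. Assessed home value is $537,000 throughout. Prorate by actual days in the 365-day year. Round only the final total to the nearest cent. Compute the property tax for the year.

$16,536.46

2018-01-01 to 2018-03-09: 68 days, exemption $231,000 → ($537,000 − $231,000) × 3.45% × 68/365 = $1,966.7836
2018-03-10 to 2018-12-31: 297 days, exemption $18,000 → ($537,000 − $18,000) × 3.45% × 297/365 = $14,569.6808
Total = $16,536.4644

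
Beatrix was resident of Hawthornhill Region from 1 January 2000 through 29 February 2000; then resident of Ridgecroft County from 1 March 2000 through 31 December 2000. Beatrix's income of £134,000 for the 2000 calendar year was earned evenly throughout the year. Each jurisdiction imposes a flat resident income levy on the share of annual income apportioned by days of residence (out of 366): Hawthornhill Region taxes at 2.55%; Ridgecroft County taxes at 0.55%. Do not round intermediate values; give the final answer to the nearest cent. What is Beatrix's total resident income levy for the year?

Hawthornhill Region, 1 January – 29 February 2000: 60 days → £134,000 × 2.55% × 60/366 = £560.1639
Ridgecroft County, 1 March – 31 December 2000: 306 days → £134,000 × 0.55% × 306/366 = £616.1803
Total = £1,176.3443

£1,176.34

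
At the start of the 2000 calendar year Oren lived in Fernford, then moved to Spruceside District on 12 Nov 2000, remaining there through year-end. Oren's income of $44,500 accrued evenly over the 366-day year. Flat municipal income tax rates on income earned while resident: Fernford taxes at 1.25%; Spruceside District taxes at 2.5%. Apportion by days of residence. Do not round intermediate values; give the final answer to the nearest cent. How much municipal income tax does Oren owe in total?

Fernford, 1 Jan – 11 Nov 2000: 316 days → $44,500 × 1.25% × 316/366 = $480.2596
Spruceside District, 12 Nov – 31 Dec 2000: 50 days → $44,500 × 2.5% × 50/366 = $151.9809
Total = $632.2404

$632.24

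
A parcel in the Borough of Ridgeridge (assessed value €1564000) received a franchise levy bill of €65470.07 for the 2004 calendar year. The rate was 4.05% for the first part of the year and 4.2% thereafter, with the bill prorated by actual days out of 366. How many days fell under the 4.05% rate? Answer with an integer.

Let d = days at the first rate; then 366 − d days at the second rate.
€1564000 × [4.05%·d + 4.2%·(366−d)] / 366 = €65470.07
Solving gives d = 34, so the new rate took effect on 4 February 2004.

34 days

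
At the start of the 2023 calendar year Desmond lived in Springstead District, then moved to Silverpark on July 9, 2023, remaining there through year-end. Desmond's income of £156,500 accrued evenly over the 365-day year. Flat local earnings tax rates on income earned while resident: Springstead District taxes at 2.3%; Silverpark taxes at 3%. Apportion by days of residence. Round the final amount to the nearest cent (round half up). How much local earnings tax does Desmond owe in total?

Springstead District, January 1 – July 8, 2023: 189 days → £156,500 × 2.3% × 189/365 = £1,863.8507
Silverpark, July 9 – December 31, 2023: 176 days → £156,500 × 3% × 176/365 = £2,263.8904
Total = £4,127.7411

£4,127.74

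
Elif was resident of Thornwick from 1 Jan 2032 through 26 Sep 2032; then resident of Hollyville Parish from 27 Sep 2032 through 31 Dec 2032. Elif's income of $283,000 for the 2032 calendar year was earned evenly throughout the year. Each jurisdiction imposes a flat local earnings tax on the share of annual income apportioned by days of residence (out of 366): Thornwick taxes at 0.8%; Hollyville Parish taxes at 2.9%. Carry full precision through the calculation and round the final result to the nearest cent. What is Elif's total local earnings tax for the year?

Thornwick, 1 Jan – 26 Sep 2032: 270 days → $283,000 × 0.8% × 270/366 = $1,670.1639
Hollyville Parish, 27 Sep – 31 Dec 2032: 96 days → $283,000 × 2.9% × 96/366 = $2,152.6557
Total = $3,822.8197

$3,822.82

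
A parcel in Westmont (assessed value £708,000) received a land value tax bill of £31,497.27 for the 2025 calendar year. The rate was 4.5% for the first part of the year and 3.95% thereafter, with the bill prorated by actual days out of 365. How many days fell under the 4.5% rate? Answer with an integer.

331 days

Let d = days at the first rate; then 365 − d days at the second rate.
£708,000 × [4.5%·d + 3.95%·(365−d)] / 365 = £31,497.27
Solving gives d = 331, so the new rate took effect on November 28, 2025.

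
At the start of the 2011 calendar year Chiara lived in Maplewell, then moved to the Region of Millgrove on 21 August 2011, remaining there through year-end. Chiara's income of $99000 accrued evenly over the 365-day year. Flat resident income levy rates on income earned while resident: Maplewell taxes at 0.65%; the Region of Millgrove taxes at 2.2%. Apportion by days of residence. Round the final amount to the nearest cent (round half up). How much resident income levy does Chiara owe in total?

$1202.65

Maplewell, 1 January – 20 August 2011: 232 days → $99000 × 0.65% × 232/365 = $409.0192
The Region of Millgrove, 21 August – 31 December 2011: 133 days → $99000 × 2.2% × 133/365 = $793.6274
Total = $1202.6466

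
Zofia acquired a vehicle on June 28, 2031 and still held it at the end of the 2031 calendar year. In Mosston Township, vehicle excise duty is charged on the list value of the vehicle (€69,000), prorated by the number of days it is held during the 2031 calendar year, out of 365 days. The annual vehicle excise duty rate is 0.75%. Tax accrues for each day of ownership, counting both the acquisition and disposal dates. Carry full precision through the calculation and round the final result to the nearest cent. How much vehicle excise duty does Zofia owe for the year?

Days held (June 28 – December 31, 2031): 187 out of 365
Tax = €69,000 × 0.75% × 187/365 = €265.1301

€265.13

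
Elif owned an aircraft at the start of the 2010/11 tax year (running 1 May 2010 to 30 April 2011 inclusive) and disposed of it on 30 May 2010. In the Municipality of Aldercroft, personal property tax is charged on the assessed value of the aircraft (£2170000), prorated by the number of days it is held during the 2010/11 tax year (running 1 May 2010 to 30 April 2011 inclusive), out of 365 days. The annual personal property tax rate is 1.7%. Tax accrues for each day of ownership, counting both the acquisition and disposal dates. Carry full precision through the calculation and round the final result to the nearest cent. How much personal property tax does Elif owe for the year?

£3032.05

Days held (1 May – 30 May 2010): 30 out of 365
Tax = £2170000 × 1.7% × 30/365 = £3032.0548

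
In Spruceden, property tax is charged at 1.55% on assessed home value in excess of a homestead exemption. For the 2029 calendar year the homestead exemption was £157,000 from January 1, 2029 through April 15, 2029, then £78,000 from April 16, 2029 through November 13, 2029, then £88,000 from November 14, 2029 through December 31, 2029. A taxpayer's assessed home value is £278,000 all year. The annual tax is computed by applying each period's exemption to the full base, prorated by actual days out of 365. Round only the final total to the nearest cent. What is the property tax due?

January 1 – April 15, 2029: 105 days, exemption £157,000 → (£278,000 − £157,000) × 1.55% × 105/365 = £539.5274
April 16 – November 13, 2029: 212 days, exemption £78,000 → (£278,000 − £78,000) × 1.55% × 212/365 = £1,800.5479
November 14 – December 31, 2029: 48 days, exemption £88,000 → (£278,000 − £88,000) × 1.55% × 48/365 = £387.2877
Total = £2,727.3630

£2,727.36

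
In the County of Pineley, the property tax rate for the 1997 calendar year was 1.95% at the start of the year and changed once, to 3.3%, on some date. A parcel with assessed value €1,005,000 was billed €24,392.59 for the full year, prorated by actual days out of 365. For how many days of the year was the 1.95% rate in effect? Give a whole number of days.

Let d = days at the first rate; then 365 − d days at the second rate.
€1,005,000 × [1.95%·d + 3.3%·(365−d)] / 365 = €24,392.59
Solving gives d = 236, so the new rate took effect on August 25, 1997.

236 days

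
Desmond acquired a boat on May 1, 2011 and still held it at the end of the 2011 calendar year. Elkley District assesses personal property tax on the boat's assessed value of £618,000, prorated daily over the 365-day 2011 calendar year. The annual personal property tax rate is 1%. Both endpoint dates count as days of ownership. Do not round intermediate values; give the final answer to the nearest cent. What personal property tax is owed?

Days held (May 1 – December 31, 2011): 245 out of 365
Tax = £618,000 × 1% × 245/365 = £4,148.2192

£4,148.22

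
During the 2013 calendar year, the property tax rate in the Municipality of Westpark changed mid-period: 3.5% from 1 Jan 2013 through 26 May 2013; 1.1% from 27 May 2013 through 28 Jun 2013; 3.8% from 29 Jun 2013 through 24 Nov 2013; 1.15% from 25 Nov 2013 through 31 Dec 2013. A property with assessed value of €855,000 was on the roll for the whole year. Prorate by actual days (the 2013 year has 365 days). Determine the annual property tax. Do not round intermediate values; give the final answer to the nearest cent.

€27,080.08

1 Jan – 26 May 2013: 146 days at 3.5% → €855,000 × 3.5% × 146/365 = €11,970.0000
27 May – 28 Jun 2013: 33 days at 1.1% → €855,000 × 1.1% × 33/365 = €850.3151
29 Jun – 24 Nov 2013: 149 days at 3.8% → €855,000 × 3.8% × 149/365 = €13,263.0411
25 Nov – 31 Dec 2013: 37 days at 1.15% → €855,000 × 1.15% × 37/365 = €996.7192
Total = €27,080.0753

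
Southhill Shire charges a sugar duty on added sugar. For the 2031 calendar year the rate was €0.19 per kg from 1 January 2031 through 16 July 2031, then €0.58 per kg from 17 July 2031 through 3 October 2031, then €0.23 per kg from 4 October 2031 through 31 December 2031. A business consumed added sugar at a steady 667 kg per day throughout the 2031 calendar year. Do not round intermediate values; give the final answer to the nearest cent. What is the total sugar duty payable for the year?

1 January – 16 July 2031: 197 days × 667 kg/day = 131,399 kg at €0.19/kg → €24965.81
17 July – 3 October 2031: 79 days × 667 kg/day = 52,693 kg at €0.58/kg → €30561.94
4 October – 31 December 2031: 89 days × 667 kg/day = 59,363 kg at €0.23/kg → €13653.49

€69181.24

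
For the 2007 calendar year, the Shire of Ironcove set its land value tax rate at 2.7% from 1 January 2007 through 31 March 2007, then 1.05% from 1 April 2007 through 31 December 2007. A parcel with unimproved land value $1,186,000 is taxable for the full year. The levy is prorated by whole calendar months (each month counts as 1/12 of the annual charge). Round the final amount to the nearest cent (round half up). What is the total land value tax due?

1 January – 31 March 2007: 3 months at 2.7% → $1,186,000 × 2.7% × 3/12 = $8,005.5000
1 April – 31 December 2007: 9 months at 1.05% → $1,186,000 × 1.05% × 9/12 = $9,339.7500
Total = $17,345.2500

$17,345.25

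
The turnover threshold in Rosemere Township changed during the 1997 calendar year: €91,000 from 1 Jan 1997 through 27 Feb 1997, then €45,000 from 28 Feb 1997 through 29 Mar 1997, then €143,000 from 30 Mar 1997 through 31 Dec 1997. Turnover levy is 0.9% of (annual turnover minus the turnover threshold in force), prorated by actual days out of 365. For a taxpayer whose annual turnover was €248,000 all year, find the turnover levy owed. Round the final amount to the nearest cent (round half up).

1 Jan – 27 Feb 1997: 58 days, exemption €91,000 → (€248,000 − €91,000) × 0.9% × 58/365 = €224.5315
28 Feb – 29 Mar 1997: 30 days, exemption €45,000 → (€248,000 − €45,000) × 0.9% × 30/365 = €150.1644
30 Mar – 31 Dec 1997: 277 days, exemption €143,000 → (€248,000 − €143,000) × 0.9% × 277/365 = €717.1644
Total = €1,091.8603

€1,091.86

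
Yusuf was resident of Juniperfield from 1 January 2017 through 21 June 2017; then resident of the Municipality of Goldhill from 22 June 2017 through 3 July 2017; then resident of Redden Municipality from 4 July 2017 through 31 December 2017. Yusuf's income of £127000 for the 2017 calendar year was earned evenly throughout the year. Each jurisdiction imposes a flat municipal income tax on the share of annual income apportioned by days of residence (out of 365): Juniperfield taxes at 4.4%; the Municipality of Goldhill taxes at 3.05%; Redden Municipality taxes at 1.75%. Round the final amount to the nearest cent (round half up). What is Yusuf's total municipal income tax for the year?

£3862.71

Juniperfield, 1 January – 21 June 2017: 172 days → £127000 × 4.4% × 172/365 = £2633.2493
The Municipality of Goldhill, 22 June – 3 July 2017: 12 days → £127000 × 3.05% × 12/365 = £127.3479
Redden Municipality, 4 July – 31 December 2017: 181 days → £127000 × 1.75% × 181/365 = £1102.1164
Total = £3862.7137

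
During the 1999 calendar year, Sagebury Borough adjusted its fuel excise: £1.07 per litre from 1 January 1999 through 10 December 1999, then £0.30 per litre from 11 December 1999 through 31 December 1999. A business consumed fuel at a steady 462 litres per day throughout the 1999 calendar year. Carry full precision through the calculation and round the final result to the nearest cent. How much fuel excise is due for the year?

£172,963.56

1 January – 10 December 1999: 344 days × 462 litres/day = 158,928 litres at £1.07/litre → £170,052.96
11 December – 31 December 1999: 21 days × 462 litres/day = 9,702 litres at £0.30/litre → £2,910.60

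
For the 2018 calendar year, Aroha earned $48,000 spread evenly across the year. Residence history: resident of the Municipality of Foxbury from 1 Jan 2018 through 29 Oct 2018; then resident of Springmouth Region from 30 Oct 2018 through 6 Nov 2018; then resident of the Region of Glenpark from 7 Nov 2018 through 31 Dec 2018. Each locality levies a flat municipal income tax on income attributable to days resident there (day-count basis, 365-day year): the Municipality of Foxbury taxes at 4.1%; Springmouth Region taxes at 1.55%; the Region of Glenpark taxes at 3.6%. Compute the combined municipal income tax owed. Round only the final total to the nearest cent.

The Municipality of Foxbury, 1 Jan – 29 Oct 2018: 302 days → $48,000 × 4.1% × 302/365 = $1,628.3178
Springmouth Region, 30 Oct – 6 Nov 2018: 8 days → $48,000 × 1.55% × 8/365 = $16.3068
The Region of Glenpark, 7 Nov – 31 Dec 2018: 55 days → $48,000 × 3.6% × 55/365 = $260.3836
Total = $1,905.0082

$1,905.01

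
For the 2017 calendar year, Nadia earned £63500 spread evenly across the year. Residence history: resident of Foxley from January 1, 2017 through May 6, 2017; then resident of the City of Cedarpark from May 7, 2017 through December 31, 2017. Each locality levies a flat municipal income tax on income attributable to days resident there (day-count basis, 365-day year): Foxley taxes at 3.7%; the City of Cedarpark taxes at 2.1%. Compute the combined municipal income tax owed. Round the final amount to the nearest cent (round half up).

Foxley, January 1 – May 6, 2017: 126 days → £63500 × 3.7% × 126/365 = £811.0603
The City of Cedarpark, May 7 – December 31, 2017: 239 days → £63500 × 2.1% × 239/365 = £873.1685
Total = £1684.2288

£1684.23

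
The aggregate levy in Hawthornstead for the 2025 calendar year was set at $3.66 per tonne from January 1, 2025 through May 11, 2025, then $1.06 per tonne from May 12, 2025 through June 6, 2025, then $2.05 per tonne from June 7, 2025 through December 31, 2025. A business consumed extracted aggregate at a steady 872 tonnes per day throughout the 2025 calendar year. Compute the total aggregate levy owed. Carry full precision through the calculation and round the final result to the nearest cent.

$813,942.24

January 1 – May 11, 2025: 131 days × 872 tonnes/day = 114,232 tonnes at $3.66/tonne → $418,089.12
May 12 – June 6, 2025: 26 days × 872 tonnes/day = 22,672 tonnes at $1.06/tonne → $24,032.32
June 7 – December 31, 2025: 208 days × 872 tonnes/day = 181,376 tonnes at $2.05/tonne → $371,820.80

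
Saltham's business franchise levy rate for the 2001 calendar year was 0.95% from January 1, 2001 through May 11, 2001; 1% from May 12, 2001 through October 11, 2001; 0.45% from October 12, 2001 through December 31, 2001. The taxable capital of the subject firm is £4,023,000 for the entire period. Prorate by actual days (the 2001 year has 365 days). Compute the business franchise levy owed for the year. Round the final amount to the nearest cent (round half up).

January 1 – May 11, 2001: 131 days at 0.95% → £4,023,000 × 0.95% × 131/365 = £13,716.7767
May 12 – October 11, 2001: 153 days at 1% → £4,023,000 × 1% × 153/365 = £16,863.5342
October 12 – December 31, 2001: 81 days at 0.45% → £4,023,000 × 0.45% × 81/365 = £4,017.4890
Total = £34,597.8000

£34,597.80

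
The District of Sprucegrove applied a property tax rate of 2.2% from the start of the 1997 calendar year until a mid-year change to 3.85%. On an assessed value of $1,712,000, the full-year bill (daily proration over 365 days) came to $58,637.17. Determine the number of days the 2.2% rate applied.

Let d = days at the first rate; then 365 − d days at the second rate.
$1,712,000 × [2.2%·d + 3.85%·(365−d)] / 365 = $58,637.17
Solving gives d = 94, so the new rate took effect on 5 April 1997.

94 days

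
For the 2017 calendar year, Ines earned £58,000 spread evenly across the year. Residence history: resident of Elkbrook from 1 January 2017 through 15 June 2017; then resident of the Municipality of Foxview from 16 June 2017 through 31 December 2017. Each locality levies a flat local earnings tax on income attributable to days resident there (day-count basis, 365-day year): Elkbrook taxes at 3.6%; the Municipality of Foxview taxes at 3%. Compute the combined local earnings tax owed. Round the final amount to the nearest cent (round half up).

Elkbrook, 1 January – 15 June 2017: 166 days → £58,000 × 3.6% × 166/365 = £949.6110
The Municipality of Foxview, 16 June – 31 December 2017: 199 days → £58,000 × 3% × 199/365 = £948.6575
Total = £1,898.2685

£1,898.27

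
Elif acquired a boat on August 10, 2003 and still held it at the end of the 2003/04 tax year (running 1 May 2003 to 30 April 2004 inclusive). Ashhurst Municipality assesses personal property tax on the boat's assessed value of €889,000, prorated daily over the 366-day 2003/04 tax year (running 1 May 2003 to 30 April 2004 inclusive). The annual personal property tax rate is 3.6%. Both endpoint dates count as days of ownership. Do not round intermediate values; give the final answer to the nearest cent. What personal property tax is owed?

Days held (August 10, 2003 – April 30, 2004): 265 out of 366
Tax = €889,000 × 3.6% × 265/366 = €23,172.2951

€23,172.30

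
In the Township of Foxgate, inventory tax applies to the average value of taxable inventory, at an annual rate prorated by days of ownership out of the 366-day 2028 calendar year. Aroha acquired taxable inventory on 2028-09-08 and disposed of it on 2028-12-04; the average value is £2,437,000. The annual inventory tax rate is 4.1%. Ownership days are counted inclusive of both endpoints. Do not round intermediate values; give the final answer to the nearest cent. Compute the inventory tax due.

Days held (2028-09-08 to 2028-12-04): 88 out of 366
Tax = £2,437,000 × 4.1% × 88/366 = £24,023.7596

£24,023.76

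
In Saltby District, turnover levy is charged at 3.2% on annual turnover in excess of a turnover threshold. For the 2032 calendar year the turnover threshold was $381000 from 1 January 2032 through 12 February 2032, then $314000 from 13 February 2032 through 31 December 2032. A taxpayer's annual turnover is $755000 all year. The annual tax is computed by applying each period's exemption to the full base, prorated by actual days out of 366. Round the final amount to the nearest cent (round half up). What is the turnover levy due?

$13860.11

1 January – 12 February 2032: 43 days, exemption $381000 → ($755000 − $381000) × 3.2% × 43/366 = $1406.0765
13 February – 31 December 2032: 323 days, exemption $314000 → ($755000 − $314000) × 3.2% × 323/366 = $12454.0328
Total = $13860.1093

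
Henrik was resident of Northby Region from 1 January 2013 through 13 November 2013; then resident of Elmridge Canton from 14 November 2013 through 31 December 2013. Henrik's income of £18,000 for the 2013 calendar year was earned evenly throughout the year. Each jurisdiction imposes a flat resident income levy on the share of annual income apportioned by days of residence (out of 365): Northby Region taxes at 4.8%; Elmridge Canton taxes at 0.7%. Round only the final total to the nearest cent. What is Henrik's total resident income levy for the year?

£766.95

Northby Region, 1 January – 13 November 2013: 317 days → £18,000 × 4.8% × 317/365 = £750.3781
Elmridge Canton, 14 November – 31 December 2013: 48 days → £18,000 × 0.7% × 48/365 = £16.5699
Total = £766.9479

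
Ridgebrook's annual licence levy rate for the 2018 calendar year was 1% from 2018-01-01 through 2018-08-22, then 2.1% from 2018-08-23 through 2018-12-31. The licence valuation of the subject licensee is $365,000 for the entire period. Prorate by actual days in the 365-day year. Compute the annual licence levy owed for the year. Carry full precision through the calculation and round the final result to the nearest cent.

$5,091.00

2018-01-01 to 2018-08-22: 234 days at 1% → $365,000 × 1% × 234/365 = $2,340.0000
2018-08-23 to 2018-12-31: 131 days at 2.1% → $365,000 × 2.1% × 131/365 = $2,751.0000
Total = $5,091.0000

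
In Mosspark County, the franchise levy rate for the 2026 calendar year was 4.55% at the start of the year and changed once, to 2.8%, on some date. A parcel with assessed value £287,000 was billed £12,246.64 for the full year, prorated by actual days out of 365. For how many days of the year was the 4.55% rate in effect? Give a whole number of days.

Let d = days at the first rate; then 365 − d days at the second rate.
£287,000 × [4.55%·d + 2.8%·(365−d)] / 365 = £12,246.64
Solving gives d = 306, so the new rate took effect on 3 Nov 2026.

306 days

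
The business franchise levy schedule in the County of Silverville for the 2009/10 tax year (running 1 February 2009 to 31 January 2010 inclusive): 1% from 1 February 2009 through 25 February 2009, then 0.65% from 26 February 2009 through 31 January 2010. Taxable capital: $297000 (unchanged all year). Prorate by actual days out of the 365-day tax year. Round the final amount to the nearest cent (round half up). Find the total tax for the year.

$2001.70

1 February – 25 February 2009: 25 days at 1% → $297000 × 1% × 25/365 = $203.4247
26 February 2009 – 31 January 2010: 340 days at 0.65% → $297000 × 0.65% × 340/365 = $1798.2740
Total = $2001.6986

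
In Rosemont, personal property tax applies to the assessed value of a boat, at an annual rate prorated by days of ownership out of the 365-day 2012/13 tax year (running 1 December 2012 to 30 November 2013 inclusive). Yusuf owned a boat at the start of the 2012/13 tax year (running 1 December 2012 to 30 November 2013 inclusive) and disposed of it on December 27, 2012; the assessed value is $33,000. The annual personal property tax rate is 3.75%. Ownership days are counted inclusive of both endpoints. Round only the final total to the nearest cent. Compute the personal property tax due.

Days held (December 1 – December 27, 2012): 27 out of 365
Tax = $33,000 × 3.75% × 27/365 = $91.5411

$91.54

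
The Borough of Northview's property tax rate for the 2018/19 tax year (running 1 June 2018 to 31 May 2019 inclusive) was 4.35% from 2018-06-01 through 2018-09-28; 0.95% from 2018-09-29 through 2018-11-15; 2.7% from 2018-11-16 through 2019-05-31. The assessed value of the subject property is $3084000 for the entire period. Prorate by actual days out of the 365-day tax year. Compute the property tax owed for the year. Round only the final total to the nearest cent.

2018-06-01 to 2018-09-28: 120 days at 4.35% → $3084000 × 4.35% × 120/365 = $44105.4247
2018-09-29 to 2018-11-15: 48 days at 0.95% → $3084000 × 0.95% × 48/365 = $3852.8877
2018-11-16 to 2019-05-31: 197 days at 2.7% → $3084000 × 2.7% × 197/365 = $44941.9068
Total = $92900.2192

$92900.22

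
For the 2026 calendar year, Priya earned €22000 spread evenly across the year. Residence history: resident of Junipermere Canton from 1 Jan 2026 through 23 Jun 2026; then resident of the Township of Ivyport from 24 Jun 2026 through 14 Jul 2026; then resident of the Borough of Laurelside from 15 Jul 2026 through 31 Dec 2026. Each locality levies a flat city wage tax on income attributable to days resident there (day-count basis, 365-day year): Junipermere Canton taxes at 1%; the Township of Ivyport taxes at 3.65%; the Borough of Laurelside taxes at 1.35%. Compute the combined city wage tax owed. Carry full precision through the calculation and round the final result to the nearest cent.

Junipermere Canton, 1 Jan – 23 Jun 2026: 174 days → €22000 × 1% × 174/365 = €104.8767
The Township of Ivyport, 24 Jun – 14 Jul 2026: 21 days → €22000 × 3.65% × 21/365 = €46.2000
The Borough of Laurelside, 15 Jul – 31 Dec 2026: 170 days → €22000 × 1.35% × 170/365 = €138.3288
Total = €289.4055

€289.41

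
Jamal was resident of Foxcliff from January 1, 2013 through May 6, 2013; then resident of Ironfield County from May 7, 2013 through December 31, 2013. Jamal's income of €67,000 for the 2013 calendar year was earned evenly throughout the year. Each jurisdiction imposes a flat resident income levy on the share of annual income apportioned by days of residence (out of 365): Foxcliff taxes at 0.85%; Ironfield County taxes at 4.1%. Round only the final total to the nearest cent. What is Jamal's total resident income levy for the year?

Foxcliff, January 1 – May 6, 2013: 126 days → €67,000 × 0.85% × 126/365 = €196.5945
Ironfield County, May 7 – December 31, 2013: 239 days → €67,000 × 4.1% × 239/365 = €1,798.7205
Total = €1,995.3151

€1,995.32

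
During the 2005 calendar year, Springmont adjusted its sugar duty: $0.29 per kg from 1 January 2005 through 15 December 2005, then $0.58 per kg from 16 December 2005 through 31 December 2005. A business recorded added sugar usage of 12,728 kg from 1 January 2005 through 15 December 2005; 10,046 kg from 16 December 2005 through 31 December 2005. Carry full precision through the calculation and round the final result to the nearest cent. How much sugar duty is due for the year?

1 January – 15 December 2005: 12,728 kg at $0.29/kg → $3691.12
16 December – 31 December 2005: 10,046 kg at $0.58/kg → $5826.68

$9517.80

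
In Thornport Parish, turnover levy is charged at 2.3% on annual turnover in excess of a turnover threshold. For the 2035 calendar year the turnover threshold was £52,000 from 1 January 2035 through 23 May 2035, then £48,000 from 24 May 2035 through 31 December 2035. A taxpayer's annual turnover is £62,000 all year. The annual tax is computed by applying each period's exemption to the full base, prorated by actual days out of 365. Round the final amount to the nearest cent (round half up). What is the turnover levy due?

1 January – 23 May 2035: 143 days, exemption £52,000 → (£62,000 − £52,000) × 2.3% × 143/365 = £90.1096
24 May – 31 December 2035: 222 days, exemption £48,000 → (£62,000 − £48,000) × 2.3% × 222/365 = £195.8466
Total = £285.9562

£285.96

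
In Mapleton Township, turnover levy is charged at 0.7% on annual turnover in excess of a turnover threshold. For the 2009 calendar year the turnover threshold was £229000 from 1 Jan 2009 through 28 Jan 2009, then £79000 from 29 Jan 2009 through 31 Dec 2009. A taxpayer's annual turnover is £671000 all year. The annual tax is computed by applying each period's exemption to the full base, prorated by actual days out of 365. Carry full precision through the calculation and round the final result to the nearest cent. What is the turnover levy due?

1 Jan – 28 Jan 2009: 28 days, exemption £229000 → (£671000 − £229000) × 0.7% × 28/365 = £237.3479
29 Jan – 31 Dec 2009: 337 days, exemption £79000 → (£671000 − £79000) × 0.7% × 337/365 = £3826.1041
Total = £4063.4521

£4063.45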